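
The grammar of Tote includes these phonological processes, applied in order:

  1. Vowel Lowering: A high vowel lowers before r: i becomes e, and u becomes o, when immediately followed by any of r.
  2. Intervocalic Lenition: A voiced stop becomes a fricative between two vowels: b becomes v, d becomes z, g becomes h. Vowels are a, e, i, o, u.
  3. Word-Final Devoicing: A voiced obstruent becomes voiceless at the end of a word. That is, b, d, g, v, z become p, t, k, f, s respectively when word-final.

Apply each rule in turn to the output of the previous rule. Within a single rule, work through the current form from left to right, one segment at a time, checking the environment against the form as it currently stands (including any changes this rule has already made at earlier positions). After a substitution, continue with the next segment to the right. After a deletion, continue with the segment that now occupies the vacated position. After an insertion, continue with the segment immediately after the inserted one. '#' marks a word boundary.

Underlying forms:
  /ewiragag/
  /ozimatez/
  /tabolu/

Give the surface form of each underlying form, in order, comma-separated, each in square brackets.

[ewerahak], [ozimates], [tavolu]

/ewiragag/:
  1 Vowel Lowering: [ewiragag] → [eweragag]
  2 Intervocalic Lenition: [eweragag] → [ewerahag]
  3 Word-Final Devoicing: [ewerahag] → [ewerahak]
/ozimatez/:
  1 Vowel Lowering: no change — [ozimatez]
  2 Intervocalic Lenition: no change — [ozimatez]
  3 Word-Final Devoicing: [ozimatez] → [ozimates]
/tabolu/:
  1 Vowel Lowering: no change — [tabolu]
  2 Intervocalic Lenition: [tabolu] → [tavolu]
  3 Word-Final Devoicing: no change — [tavolu]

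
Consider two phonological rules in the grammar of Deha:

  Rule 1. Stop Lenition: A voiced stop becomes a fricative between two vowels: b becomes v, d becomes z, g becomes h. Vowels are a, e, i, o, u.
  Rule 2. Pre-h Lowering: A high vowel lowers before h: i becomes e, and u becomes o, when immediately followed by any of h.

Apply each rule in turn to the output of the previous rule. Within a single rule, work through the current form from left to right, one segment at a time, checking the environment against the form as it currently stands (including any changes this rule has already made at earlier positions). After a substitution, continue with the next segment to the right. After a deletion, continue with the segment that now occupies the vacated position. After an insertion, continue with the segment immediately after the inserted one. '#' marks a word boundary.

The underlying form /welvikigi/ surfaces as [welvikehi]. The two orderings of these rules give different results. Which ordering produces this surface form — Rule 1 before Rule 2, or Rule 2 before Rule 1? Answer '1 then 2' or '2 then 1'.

1 then 2

Order 1 then 2:
  1 Stop Lenition: [welvikigi] → [welvikihi]
  2 Pre-h Lowering: [welvikihi] → [welvikehi]
  result: [welvikehi]
Order 2 then 1:
  2 Pre-h Lowering: no change — [welvikigi]
  1 Stop Lenition: [welvikigi] → [welvikihi]
  result: [welvikihi]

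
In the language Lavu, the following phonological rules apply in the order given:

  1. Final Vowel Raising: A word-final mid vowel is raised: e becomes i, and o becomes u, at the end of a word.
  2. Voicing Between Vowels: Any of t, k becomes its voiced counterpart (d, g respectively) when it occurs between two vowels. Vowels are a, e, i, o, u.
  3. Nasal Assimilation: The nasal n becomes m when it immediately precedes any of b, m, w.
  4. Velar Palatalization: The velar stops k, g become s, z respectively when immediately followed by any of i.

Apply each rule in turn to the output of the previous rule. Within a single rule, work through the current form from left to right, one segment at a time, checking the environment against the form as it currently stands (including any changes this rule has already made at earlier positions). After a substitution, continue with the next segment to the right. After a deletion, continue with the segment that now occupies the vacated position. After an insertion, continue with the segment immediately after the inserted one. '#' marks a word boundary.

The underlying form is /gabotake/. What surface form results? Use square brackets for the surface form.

1 Final Vowel Raising: [gabotake] → [gabotaki]
2 Voicing Between Vowels: [gabotaki] → [gabodagi]
3 Nasal Assimilation: no change — [gabodagi]
4 Velar Palatalization: [gabodagi] → [gabodazi]

[gabodazi]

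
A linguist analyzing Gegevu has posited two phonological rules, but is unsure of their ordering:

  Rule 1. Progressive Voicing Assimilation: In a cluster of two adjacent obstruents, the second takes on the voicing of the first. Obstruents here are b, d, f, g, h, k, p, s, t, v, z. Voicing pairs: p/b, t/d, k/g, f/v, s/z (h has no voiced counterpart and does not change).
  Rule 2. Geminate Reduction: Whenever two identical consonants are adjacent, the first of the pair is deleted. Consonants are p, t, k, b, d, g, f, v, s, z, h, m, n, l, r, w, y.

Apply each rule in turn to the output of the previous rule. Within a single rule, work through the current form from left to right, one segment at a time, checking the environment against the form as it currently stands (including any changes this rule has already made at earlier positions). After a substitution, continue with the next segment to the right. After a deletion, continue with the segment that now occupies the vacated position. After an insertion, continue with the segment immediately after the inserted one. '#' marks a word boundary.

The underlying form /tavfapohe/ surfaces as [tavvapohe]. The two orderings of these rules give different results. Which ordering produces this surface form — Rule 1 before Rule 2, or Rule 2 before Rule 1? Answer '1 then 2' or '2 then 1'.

2 then 1

Order 1 then 2:
  1 Progressive Voicing Assimilation: [tavfapohe] → [tavvapohe]
  2 Geminate Reduction: [tavvapohe] → [tavapohe]
  result: [tavapohe]
Order 2 then 1:
  2 Geminate Reduction: no change — [tavfapohe]
  1 Progressive Voicing Assimilation: [tavfapohe] → [tavvapohe]
  result: [tavvapohe]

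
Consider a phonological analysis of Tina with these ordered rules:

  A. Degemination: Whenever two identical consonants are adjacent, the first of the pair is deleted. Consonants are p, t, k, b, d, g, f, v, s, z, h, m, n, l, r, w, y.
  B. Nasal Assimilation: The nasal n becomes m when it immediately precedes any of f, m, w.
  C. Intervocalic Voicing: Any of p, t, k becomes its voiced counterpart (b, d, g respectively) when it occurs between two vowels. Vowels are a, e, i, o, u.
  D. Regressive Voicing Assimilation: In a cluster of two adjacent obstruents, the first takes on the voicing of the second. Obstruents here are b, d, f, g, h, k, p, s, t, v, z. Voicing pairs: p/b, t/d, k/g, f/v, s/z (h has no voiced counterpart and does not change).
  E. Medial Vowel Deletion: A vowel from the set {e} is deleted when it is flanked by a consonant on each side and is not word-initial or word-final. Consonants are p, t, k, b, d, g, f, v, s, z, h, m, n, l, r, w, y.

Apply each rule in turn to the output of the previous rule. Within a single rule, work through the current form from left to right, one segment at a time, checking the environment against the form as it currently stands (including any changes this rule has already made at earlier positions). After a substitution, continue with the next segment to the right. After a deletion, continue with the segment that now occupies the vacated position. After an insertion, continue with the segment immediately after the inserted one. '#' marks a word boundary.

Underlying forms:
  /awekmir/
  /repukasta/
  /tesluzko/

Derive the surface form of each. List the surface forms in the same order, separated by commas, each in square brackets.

[awkmir], [rbugasta], [tslusko]

/awekmir/:
  A Degemination: no change — [awekmir]
  B Nasal Assimilation: no change — [awekmir]
  C Intervocalic Voicing: no change — [awekmir]
  D Regressive Voicing Assimilation: no change — [awekmir]
  E Medial Vowel Deletion: [awekmir] → [awkmir]
/repukasta/:
  A Degemination: no change — [repukasta]
  B Nasal Assimilation: no change — [repukasta]
  C Intervocalic Voicing: [repukasta] → [rebugasta]
  D Regressive Voicing Assimilation: no change — [rebugasta]
  E Medial Vowel Deletion: [rebugasta] → [rbugasta]
/tesluzko/:
  A Degemination: no change — [tesluzko]
  B Nasal Assimilation: no change — [tesluzko]
  C Intervocalic Voicing: no change — [tesluzko]
  D Regressive Voicing Assimilation: [tesluzko] → [teslusko]
  E Medial Vowel Deletion: [teslusko] → [tslusko]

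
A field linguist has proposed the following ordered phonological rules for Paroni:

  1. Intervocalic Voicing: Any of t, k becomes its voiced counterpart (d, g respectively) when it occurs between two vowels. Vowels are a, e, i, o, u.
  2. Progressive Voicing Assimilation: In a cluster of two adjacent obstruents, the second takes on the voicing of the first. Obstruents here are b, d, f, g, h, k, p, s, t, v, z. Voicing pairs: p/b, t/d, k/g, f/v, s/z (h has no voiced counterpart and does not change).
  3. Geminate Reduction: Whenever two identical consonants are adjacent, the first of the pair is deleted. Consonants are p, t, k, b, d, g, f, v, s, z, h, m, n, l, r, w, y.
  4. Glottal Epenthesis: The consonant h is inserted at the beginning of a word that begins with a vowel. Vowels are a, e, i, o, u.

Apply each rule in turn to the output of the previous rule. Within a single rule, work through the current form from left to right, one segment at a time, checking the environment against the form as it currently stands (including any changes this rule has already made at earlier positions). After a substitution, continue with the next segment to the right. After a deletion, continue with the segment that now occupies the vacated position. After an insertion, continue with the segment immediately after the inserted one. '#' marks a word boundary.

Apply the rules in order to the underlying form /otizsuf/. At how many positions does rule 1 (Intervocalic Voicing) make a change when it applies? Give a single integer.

1 Intervocalic Voicing: [otizsuf] → [odizsuf]
2 Progressive Voicing Assimilation: [odizsuf] → [odizzuf]
3 Geminate Reduction: [odizzuf] → [odizuf]
4 Glottal Epenthesis: [odizuf] → [hodizuf]
Rule 1 changed 1 position(s).

1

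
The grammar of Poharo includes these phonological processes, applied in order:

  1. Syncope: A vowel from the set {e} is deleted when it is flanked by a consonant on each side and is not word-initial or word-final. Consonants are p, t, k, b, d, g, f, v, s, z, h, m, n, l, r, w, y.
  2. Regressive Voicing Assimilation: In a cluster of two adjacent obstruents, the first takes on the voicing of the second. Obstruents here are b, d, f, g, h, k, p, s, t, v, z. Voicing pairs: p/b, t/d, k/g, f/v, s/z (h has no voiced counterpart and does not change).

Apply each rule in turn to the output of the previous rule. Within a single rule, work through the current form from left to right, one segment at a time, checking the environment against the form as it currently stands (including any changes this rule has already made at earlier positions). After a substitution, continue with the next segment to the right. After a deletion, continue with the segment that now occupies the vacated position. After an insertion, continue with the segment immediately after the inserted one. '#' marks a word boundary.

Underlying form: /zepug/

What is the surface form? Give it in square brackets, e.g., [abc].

1 Syncope: [zepug] → [zpug]
2 Regressive Voicing Assimilation: [zpug] → [spug]

[spug]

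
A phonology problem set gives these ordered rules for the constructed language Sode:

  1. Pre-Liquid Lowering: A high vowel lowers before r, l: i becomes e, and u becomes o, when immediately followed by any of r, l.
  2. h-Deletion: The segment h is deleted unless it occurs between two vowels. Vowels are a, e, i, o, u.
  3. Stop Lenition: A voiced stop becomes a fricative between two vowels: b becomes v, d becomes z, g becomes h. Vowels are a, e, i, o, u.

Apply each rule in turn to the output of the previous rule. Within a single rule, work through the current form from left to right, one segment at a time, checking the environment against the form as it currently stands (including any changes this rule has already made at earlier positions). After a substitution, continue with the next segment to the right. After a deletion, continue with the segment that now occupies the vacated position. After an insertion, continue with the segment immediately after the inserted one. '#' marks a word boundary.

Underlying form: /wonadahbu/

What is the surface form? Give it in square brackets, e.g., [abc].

[wonazavu]

1 Pre-Liquid Lowering: no change — [wonadahbu]
2 h-Deletion: [wonadahbu] → [wonadabu]
3 Stop Lenition: [wonadabu] → [wonazavu]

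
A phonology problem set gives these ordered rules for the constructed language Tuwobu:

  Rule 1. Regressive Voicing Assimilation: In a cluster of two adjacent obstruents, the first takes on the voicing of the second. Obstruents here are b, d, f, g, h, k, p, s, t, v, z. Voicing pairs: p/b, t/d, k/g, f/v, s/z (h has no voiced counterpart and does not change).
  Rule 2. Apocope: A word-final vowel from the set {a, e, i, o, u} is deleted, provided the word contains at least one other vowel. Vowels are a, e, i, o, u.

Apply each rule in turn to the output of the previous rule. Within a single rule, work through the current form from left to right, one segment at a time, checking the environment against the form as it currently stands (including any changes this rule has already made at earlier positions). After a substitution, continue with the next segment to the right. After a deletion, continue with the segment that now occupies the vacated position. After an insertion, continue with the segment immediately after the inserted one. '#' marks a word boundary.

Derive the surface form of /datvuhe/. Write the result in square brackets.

Rule 1 Regressive Voicing Assimilation: [datvuhe] → [dadvuhe]
Rule 2 Apocope: [dadvuhe] → [dadvuh]

[dadvuh]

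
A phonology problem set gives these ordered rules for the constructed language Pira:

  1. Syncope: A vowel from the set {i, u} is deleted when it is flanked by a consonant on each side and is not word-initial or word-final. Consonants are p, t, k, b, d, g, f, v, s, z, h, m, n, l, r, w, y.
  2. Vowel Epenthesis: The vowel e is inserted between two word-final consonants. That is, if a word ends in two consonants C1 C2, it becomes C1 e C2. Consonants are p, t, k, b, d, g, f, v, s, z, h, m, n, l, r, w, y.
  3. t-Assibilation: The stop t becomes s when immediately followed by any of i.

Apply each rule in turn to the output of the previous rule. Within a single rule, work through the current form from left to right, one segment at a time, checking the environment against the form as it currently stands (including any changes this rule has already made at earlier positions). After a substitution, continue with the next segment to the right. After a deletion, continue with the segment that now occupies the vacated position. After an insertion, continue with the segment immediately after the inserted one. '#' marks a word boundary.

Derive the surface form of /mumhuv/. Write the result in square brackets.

[mmhev]

1 Syncope: [mumhuv] → [mmhv]
2 Vowel Epenthesis: [mmhv] → [mmhev]
3 t-Assibilation: no change — [mmhev]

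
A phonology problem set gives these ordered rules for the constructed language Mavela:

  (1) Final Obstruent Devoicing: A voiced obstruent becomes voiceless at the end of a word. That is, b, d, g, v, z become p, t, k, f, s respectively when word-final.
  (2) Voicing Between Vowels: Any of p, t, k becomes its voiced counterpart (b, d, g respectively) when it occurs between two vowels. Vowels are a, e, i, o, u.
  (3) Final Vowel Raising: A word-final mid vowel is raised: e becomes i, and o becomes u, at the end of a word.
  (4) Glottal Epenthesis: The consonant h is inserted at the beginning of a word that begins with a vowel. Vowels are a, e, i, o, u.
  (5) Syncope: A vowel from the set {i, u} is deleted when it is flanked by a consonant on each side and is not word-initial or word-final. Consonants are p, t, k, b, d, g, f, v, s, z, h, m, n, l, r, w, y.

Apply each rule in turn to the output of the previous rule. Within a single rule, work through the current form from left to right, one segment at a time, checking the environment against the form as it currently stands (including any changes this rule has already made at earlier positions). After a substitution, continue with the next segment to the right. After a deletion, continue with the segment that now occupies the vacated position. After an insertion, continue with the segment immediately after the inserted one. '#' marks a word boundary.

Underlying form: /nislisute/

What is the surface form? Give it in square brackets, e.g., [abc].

(1) Final Obstruent Devoicing: no change — [nislisute]
(2) Voicing Between Vowels: [nislisute] → [nislisude]
(3) Final Vowel Raising: [nislisude] → [nislisudi]
(4) Glottal Epenthesis: no change — [nislisudi]
(5) Syncope: [nislisudi] → [nslsdi]

[nslsdi]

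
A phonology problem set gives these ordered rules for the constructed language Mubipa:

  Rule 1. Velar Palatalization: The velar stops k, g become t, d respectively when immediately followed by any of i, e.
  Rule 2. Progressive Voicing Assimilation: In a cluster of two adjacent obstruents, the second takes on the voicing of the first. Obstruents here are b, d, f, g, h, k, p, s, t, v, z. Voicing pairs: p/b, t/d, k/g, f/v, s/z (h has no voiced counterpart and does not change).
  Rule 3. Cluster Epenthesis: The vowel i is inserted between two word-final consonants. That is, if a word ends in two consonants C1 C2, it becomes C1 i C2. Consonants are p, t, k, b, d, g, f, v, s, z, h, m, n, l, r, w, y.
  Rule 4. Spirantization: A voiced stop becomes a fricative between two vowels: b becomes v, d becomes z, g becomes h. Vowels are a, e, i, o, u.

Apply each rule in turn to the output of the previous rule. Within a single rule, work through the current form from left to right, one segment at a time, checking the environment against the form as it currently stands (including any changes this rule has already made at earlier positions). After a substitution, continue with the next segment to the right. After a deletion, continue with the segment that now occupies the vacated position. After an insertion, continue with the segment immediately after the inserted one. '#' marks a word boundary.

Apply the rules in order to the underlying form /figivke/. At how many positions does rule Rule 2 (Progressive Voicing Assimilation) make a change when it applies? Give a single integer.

Rule 1 Velar Palatalization: [figivke] → [fidivte]
Rule 2 Progressive Voicing Assimilation: [fidivte] → [fidivde]
Rule 3 Cluster Epenthesis: no change — [fidivde]
Rule 4 Spirantization: [fidivde] → [fizivde]
Rule Rule 2 changed 1 position(s).

1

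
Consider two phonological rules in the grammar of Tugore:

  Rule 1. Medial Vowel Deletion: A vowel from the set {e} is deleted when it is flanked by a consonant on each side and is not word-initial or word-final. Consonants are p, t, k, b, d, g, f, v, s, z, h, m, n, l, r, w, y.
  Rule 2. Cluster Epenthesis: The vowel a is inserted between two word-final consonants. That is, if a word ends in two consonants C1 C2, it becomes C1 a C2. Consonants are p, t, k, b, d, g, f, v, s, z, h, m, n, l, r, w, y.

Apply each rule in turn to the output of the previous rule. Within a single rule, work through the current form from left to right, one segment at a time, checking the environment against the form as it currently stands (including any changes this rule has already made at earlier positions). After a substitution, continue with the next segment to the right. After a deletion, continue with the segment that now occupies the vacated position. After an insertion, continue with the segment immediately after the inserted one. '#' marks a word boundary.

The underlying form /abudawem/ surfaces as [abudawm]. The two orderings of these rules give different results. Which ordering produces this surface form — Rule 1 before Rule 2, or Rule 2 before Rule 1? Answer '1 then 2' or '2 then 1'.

Order 1 then 2:
  1 Medial Vowel Deletion: [abudawem] → [abudawm]
  2 Cluster Epenthesis: [abudawm] → [abudawam]
  result: [abudawam]
Order 2 then 1:
  2 Cluster Epenthesis: no change — [abudawem]
  1 Medial Vowel Deletion: [abudawem] → [abudawm]
  result: [abudawm]

2 then 1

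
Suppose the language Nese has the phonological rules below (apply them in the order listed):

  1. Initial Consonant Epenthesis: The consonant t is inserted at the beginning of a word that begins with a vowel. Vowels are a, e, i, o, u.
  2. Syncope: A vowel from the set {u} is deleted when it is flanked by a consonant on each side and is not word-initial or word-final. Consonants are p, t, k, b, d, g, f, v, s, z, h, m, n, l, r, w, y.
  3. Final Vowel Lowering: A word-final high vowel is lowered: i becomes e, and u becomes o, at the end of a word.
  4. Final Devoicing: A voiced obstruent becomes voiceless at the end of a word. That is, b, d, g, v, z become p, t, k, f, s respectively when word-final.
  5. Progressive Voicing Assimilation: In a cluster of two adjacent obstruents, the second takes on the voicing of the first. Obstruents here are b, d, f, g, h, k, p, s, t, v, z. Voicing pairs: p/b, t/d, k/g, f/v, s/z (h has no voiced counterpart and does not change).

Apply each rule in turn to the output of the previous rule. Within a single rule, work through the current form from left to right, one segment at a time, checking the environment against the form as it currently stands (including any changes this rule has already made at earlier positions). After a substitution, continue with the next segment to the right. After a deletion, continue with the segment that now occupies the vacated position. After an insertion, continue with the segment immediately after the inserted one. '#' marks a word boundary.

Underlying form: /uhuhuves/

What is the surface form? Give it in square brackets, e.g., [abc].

1 Initial Consonant Epenthesis: [uhuhuves] → [tuhuhuves]
2 Syncope: [tuhuhuves] → [thhves]
3 Final Vowel Lowering: no change — [thhves]
4 Final Devoicing: no change — [thhves]
5 Progressive Voicing Assimilation: [thhves] → [thhfes]

[thhfes]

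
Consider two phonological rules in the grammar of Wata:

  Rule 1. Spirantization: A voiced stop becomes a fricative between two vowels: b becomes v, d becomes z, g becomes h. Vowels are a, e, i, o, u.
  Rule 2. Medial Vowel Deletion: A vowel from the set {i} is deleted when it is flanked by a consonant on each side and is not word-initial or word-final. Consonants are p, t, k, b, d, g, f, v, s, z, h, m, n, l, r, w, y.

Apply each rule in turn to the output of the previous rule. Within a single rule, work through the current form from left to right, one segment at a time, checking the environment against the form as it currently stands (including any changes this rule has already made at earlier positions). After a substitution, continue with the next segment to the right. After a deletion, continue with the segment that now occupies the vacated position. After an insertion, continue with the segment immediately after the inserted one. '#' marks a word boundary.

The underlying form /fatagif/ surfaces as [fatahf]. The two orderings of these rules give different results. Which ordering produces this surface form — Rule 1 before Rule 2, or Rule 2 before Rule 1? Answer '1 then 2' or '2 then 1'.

1 then 2

Order 1 then 2:
  1 Spirantization: [fatagif] → [fatahif]
  2 Medial Vowel Deletion: [fatahif] → [fatahf]
  result: [fatahf]
Order 2 then 1:
  2 Medial Vowel Deletion: [fatagif] → [fatagf]
  1 Spirantization: no change — [fatagf]
  result: [fatagf]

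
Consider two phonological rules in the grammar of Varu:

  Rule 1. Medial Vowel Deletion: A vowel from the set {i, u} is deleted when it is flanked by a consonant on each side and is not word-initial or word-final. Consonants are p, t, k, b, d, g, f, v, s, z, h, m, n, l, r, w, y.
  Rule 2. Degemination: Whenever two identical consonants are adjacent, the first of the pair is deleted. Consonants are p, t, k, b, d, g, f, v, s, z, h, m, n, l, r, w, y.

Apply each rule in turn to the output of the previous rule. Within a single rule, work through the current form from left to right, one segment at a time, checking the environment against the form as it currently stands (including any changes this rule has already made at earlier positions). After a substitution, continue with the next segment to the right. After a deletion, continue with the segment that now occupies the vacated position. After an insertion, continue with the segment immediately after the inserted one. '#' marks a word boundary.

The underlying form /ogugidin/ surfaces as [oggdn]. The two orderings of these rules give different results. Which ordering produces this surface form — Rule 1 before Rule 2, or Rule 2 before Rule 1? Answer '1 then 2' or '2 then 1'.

2 then 1

Order 1 then 2:
  1 Medial Vowel Deletion: [ogugidin] → [oggdn]
  2 Degemination: [oggdn] → [ogdn]
  result: [ogdn]
Order 2 then 1:
  2 Degemination: no change — [ogugidin]
  1 Medial Vowel Deletion: [ogugidin] → [oggdn]
  result: [oggdn]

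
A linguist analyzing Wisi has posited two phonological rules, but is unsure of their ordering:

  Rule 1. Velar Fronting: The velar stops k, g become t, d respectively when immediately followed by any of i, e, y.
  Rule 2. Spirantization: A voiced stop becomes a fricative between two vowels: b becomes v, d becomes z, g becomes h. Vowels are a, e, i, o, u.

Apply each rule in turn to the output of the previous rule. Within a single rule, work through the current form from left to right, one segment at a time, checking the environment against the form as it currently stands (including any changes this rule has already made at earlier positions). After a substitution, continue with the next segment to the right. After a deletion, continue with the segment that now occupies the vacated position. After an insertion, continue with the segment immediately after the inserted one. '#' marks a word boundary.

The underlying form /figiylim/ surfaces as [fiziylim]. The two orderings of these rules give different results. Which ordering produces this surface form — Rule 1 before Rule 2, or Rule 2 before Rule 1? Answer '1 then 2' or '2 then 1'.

Order 1 then 2:
  1 Velar Fronting: [figiylim] → [fidiylim]
  2 Spirantization: [fidiylim] → [fiziylim]
  result: [fiziylim]
Order 2 then 1:
  2 Spirantization: [figiylim] → [fihiylim]
  1 Velar Fronting: no change — [fihiylim]
  result: [fihiylim]

1 then 2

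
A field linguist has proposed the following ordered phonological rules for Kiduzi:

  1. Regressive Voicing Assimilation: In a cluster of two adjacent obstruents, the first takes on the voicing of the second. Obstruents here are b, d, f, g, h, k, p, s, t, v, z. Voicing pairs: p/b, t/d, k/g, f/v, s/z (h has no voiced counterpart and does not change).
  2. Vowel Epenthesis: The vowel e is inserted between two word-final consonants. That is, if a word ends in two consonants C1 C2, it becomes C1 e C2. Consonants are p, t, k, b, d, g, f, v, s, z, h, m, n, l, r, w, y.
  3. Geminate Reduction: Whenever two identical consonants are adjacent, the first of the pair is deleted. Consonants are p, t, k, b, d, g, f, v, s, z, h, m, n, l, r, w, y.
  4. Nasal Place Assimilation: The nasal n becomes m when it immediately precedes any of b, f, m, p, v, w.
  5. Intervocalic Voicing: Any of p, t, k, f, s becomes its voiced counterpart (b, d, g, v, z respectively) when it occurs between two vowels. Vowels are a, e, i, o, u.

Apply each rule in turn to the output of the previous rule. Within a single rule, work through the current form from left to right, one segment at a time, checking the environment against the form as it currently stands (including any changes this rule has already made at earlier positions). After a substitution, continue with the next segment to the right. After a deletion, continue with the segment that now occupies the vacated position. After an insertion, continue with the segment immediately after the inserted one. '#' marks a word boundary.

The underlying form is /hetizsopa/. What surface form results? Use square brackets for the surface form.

1 Regressive Voicing Assimilation: [hetizsopa] → [hetissopa]
2 Vowel Epenthesis: no change — [hetissopa]
3 Geminate Reduction: [hetissopa] → [hetisopa]
4 Nasal Place Assimilation: no change — [hetisopa]
5 Intervocalic Voicing: [hetisopa] → [hedizoba]

[hedizoba]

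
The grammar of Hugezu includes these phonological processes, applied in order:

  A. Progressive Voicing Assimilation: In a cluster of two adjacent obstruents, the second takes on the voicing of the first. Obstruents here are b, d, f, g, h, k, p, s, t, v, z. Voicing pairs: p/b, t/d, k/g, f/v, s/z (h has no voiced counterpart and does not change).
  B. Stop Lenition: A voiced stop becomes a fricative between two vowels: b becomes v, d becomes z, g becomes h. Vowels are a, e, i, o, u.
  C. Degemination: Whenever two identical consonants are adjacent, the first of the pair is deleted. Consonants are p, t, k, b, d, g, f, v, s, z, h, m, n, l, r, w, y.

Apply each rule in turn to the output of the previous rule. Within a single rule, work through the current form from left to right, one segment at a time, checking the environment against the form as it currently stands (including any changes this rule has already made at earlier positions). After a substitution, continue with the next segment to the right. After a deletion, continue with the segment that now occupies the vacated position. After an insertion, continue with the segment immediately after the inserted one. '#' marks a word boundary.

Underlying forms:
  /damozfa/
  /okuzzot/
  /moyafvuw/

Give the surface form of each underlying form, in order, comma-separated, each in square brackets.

[damozva], [okuzot], [moyafuw]

/damozfa/:
  A Progressive Voicing Assimilation: [damozfa] → [damozva]
  B Stop Lenition: no change — [damozva]
  C Degemination: no change — [damozva]
/okuzzot/:
  A Progressive Voicing Assimilation: no change — [okuzzot]
  B Stop Lenition: no change — [okuzzot]
  C Degemination: [okuzzot] → [okuzot]
/moyafvuw/:
  A Progressive Voicing Assimilation: [moyafvuw] → [moyaffuw]
  B Stop Lenition: no change — [moyaffuw]
  C Degemination: [moyaffuw] → [moyafuw]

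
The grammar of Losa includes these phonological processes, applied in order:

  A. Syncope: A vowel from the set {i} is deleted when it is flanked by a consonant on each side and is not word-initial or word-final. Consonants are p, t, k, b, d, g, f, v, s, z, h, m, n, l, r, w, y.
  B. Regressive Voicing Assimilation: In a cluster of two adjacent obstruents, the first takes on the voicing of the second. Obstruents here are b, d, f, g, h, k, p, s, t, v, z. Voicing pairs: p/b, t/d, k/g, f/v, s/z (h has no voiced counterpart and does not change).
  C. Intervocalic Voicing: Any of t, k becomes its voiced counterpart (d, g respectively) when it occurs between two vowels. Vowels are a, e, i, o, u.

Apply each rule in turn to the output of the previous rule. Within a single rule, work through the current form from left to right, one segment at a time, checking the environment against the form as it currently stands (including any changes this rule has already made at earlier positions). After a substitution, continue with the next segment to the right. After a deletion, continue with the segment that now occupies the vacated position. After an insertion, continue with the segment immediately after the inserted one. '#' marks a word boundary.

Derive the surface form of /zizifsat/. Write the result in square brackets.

[zsfsat]

A Syncope: [zizifsat] → [zzfsat]
B Regressive Voicing Assimilation: [zzfsat] → [zsfsat]
C Intervocalic Voicing: no change — [zsfsat]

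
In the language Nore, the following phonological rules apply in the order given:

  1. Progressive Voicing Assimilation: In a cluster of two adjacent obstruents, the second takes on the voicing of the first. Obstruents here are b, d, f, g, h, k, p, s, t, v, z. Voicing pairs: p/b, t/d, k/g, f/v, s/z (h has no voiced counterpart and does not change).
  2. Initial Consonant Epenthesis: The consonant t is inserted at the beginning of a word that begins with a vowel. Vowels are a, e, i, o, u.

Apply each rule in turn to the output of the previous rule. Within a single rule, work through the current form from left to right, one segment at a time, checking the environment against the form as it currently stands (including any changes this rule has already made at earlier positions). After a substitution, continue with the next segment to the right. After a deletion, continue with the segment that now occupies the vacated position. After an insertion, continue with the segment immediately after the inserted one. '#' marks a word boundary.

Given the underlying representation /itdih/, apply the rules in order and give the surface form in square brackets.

1 Progressive Voicing Assimilation: [itdih] → [ittih]
2 Initial Consonant Epenthesis: [ittih] → [tittih]

[tittih]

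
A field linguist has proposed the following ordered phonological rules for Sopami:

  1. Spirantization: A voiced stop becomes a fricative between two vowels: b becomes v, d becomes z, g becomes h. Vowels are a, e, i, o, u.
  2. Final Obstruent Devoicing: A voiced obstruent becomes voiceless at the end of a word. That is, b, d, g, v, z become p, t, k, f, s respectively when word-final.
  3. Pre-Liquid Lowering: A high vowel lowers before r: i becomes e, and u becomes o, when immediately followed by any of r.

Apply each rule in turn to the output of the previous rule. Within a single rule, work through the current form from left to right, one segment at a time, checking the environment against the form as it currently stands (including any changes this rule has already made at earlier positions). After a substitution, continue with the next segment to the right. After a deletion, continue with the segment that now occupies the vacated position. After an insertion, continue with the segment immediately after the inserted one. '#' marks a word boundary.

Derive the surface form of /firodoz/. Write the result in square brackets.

[ferozos]

1 Spirantization: [firodoz] → [firozoz]
2 Final Obstruent Devoicing: [firozoz] → [firozos]
3 Pre-Liquid Lowering: [firozos] → [ferozos]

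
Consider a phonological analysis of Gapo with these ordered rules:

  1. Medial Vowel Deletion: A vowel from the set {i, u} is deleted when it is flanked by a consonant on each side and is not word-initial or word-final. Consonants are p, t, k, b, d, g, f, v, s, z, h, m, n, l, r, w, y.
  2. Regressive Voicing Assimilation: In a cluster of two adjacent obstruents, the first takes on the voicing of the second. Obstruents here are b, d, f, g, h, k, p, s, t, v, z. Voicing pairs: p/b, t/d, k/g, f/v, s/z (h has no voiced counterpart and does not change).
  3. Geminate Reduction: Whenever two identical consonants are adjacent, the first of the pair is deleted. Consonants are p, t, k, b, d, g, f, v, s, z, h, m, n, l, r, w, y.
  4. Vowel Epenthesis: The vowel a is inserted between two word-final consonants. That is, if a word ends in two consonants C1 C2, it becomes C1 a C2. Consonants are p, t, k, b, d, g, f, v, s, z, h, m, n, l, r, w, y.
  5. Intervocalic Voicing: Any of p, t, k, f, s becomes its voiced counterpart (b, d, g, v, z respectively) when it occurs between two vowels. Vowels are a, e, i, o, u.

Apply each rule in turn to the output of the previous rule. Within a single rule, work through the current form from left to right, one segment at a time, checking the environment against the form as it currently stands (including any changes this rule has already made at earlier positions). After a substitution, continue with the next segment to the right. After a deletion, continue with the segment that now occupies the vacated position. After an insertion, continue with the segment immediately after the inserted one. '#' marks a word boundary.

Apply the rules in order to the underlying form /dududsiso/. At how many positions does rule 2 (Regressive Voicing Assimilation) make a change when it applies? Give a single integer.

1

1 Medial Vowel Deletion: [dududsiso] → [dddsso]
2 Regressive Voicing Assimilation: [dddsso] → [ddtsso]
3 Geminate Reduction: [ddtsso] → [dtso]
4 Vowel Epenthesis: no change — [dtso]
5 Intervocalic Voicing: no change — [dtso]
Rule 2 changed 1 position(s).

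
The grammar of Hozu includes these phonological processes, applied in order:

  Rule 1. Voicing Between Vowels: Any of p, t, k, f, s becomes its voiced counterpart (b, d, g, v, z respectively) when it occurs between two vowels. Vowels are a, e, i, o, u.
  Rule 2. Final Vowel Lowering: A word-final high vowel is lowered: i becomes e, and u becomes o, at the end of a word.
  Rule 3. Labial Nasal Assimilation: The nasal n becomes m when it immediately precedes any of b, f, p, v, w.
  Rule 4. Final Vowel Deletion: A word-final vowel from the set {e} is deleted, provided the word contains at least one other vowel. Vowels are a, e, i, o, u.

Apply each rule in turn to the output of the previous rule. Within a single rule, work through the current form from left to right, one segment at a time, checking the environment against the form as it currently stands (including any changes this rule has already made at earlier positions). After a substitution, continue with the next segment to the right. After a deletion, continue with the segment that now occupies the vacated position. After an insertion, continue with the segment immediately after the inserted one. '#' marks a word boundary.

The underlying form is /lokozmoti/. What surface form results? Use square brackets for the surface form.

Rule 1 Voicing Between Vowels: [lokozmoti] → [logozmodi]
Rule 2 Final Vowel Lowering: [logozmodi] → [logozmode]
Rule 3 Labial Nasal Assimilation: no change — [logozmode]
Rule 4 Final Vowel Deletion: [logozmode] → [logozmod]

[logozmod]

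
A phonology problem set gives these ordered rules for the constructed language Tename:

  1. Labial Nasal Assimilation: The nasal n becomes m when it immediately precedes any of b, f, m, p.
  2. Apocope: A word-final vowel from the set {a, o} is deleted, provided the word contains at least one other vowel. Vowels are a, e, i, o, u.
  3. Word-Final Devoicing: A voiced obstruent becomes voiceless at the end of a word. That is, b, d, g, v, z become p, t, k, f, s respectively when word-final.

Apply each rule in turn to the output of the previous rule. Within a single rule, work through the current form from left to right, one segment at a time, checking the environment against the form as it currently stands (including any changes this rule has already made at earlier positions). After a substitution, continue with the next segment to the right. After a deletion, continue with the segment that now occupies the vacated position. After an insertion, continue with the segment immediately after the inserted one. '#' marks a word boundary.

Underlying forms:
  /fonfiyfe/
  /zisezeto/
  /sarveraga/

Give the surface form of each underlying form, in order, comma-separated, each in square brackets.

/fonfiyfe/:
  1 Labial Nasal Assimilation: [fonfiyfe] → [fomfiyfe]
  2 Apocope: no change — [fomfiyfe]
  3 Word-Final Devoicing: no change — [fomfiyfe]
/zisezeto/:
  1 Labial Nasal Assimilation: no change — [zisezeto]
  2 Apocope: [zisezeto] → [zisezet]
  3 Word-Final Devoicing: no change — [zisezet]
/sarveraga/:
  1 Labial Nasal Assimilation: no change — [sarveraga]
  2 Apocope: [sarveraga] → [sarverag]
  3 Word-Final Devoicing: [sarverag] → [sarverak]

[fomfiyfe], [zisezet], [sarverak]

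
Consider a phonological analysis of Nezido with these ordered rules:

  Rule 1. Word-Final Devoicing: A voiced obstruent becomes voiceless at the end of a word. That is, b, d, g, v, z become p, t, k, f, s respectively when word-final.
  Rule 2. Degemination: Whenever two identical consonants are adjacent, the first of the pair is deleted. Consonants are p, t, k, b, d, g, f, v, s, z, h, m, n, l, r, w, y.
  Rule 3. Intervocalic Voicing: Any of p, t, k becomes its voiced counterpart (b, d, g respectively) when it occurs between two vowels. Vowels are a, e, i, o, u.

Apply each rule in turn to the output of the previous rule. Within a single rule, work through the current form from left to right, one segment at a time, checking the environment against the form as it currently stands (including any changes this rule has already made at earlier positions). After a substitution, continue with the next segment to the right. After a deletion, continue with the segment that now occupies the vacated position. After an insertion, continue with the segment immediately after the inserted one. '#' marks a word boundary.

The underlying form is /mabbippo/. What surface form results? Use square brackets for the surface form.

Rule 1 Word-Final Devoicing: no change — [mabbippo]
Rule 2 Degemination: [mabbippo] → [mabipo]
Rule 3 Intervocalic Voicing: [mabipo] → [mabibo]

[mabibo]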